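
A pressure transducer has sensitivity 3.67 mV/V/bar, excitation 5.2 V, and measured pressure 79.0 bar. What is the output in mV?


Output = sensitivity * Vex * P.
Vout = 3.67 * 5.2 * 79.0
Vout = 19.084 * 79.0
Vout = 1507.64 mV

1507.64 mV


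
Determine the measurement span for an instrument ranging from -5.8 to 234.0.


Span = upper range - lower range.
Span = 234.0 - (-5.8)
Span = 239.8

239.8


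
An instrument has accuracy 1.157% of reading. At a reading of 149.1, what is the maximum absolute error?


Absolute error = (accuracy% / 100) * reading.
Error = (1.157 / 100) * 149.1
Error = 0.01157 * 149.1
Error = 1.7251

1.7251


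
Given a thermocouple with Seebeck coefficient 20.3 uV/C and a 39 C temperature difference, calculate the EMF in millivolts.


The thermocouple output V = sensitivity * dT.
V = 20.3 uV/C * 39 C
V = 791.7 uV
V = 0.792 mV

0.792 mV


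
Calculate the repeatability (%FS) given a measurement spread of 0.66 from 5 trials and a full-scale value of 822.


Repeatability = (spread / full scale) * 100%.
R = (0.66 / 822) * 100
R = 0.08 %FS

0.08 %FS


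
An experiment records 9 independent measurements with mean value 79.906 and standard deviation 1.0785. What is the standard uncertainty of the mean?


The standard uncertainty for Type A evaluation is u = s / sqrt(n).
u = 1.0785 / sqrt(9)
u = 1.0785 / 3.0
u = 0.3595

0.3595


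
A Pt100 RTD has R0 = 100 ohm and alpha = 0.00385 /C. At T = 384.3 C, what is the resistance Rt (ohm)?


The RTD equation: Rt = R0 * (1 + alpha * T).
Rt = 100 * (1 + 0.00385 * 384.3)
Rt = 100 * (1 + 1.479555)
Rt = 100 * 2.479555
Rt = 247.956 ohm

247.956 ohm


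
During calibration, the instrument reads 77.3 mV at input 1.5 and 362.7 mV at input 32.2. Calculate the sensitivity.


Sensitivity = (y2 - y1) / (x2 - x1).
S = (362.7 - 77.3) / (32.2 - 1.5)
S = 285.4 / 30.7
S = 9.2964 mV/unit

9.2964 mV/unit


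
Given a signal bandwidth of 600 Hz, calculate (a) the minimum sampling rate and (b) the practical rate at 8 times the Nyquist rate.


By Nyquist theorem, fs_min = 2 * fmax.
fs_min = 2 * 600 = 1200 Hz
Practical rate = 8 * fs_min = 8 * 1200 = 9600 Hz

fs_min = 1200 Hz, fs_practical = 9600 Hz


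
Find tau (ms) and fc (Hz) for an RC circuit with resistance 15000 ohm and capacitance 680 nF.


Time constant: tau = R * C.
tau = 15000 * 6.80e-07 = 0.0102 s
tau = 10.2 ms
Cutoff frequency: fc = 1 / (2*pi*R*C).
fc = 1 / (2*pi*0.0102) = 15.6 Hz

tau = 10.2 ms, fc = 15.6 Hz


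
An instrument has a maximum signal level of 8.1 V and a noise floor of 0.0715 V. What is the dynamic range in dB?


Dynamic range = 20 * log10(Vmax / Vnoise).
DR = 20 * log10(8.1 / 0.0715)
DR = 20 * log10(113.29)
DR = 41.08 dB

41.08 dB


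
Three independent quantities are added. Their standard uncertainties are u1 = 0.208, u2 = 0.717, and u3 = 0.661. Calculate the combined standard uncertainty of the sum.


For a sum of independent quantities, uc = sqrt(u1^2 + u2^2 + u3^2).
uc = sqrt(0.208^2 + 0.717^2 + 0.661^2)
uc = sqrt(0.043264 + 0.514089 + 0.436921)
uc = 0.9971

0.9971


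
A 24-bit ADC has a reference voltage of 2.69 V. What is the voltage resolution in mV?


The resolution (LSB) of an ADC is Vref / 2^n.
LSB = 2.69 / 2^24
LSB = 2.69 / 16777216
LSB = 1.6e-07 V = 0.00016034 mV

0.00016034 mV


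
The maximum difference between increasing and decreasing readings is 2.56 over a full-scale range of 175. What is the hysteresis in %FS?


Hysteresis = (max difference / full scale) * 100%.
H = (2.56 / 175) * 100
H = 1.463 %FS

1.463 %FS


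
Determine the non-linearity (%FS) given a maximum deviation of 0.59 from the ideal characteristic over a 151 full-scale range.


Linearity error = (max deviation / full scale) * 100%.
Linearity = (0.59 / 151) * 100
Linearity = 0.391 %FS

0.391 %FS


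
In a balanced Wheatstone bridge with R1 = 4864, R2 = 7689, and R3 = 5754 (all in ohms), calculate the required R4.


At balance: R1*R4 = R2*R3, so R4 = R2*R3/R1.
R4 = 7689 * 5754 / 4864
R4 = 44242506 / 4864
R4 = 9095.91 ohm

9095.91 ohm


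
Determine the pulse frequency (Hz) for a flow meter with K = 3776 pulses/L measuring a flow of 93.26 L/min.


Frequency = K * Q / 60 (converting L/min to L/s).
f = 3776 * 93.26 / 60
f = 352149.76 / 60
f = 5869.16 Hz

5869.16 Hz


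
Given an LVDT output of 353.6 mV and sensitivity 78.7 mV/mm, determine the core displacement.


Displacement = Vout / sensitivity.
d = 353.6 / 78.7
d = 4.493 mm

4.493 mm


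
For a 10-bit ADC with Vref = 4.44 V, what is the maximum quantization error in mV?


The maximum quantization error is +/- LSB/2.
LSB = Vref / 2^n = 4.44 / 1024 = 0.00433594 V
Max error = LSB / 2 = 0.00433594 / 2 = 0.00216797 V
Max error = 2.168 mV

2.168 mV


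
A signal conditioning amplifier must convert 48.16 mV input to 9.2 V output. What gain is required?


Gain = Vout / Vin (converting to same units).
G = 9.2 V / 48.16 mV
G = 9200.0 mV / 48.16 mV
G = 191.03

191.03


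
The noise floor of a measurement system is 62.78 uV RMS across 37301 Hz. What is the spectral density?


Noise spectral density = Vrms / sqrt(BW).
NSD = 62.78 / sqrt(37301)
NSD = 62.78 / 193.1347
NSD = 0.3251 uV/sqrt(Hz)

0.3251 uV/sqrt(Hz)


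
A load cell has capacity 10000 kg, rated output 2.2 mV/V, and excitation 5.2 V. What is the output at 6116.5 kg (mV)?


Vout = rated_output * Vex * (load / capacity).
Vout = 2.2 * 5.2 * (6116.5 / 10000)
Vout = 2.2 * 5.2 * 0.61165
Vout = 6.997 mV

6.997 mV


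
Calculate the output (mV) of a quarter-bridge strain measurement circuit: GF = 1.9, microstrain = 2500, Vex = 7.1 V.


Quarter bridge output: Vout = (GF * epsilon * Vex) / 4.
Vout = (1.9 * 2500e-6 * 7.1) / 4
Vout = 0.033725 / 4 V
Vout = 0.00843125 V = 8.4313 mV

8.4313 mV


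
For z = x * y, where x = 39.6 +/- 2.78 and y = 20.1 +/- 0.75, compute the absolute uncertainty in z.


For a product z = x*y, the relative uncertainty is:
uz/z = sqrt((ux/x)^2 + (uy/y)^2)
Relative uncertainties: ux/x = 2.78/39.6 = 0.070202
uy/y = 0.75/20.1 = 0.037313
z = 39.6 * 20.1 = 796.0
uz = 796.0 * sqrt(0.070202^2 + 0.037313^2) = 63.281

63.281


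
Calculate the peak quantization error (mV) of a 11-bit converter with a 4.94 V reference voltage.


The maximum quantization error is +/- LSB/2.
LSB = Vref / 2^n = 4.94 / 2048 = 0.00241211 V
Max error = LSB / 2 = 0.00241211 / 2 = 0.00120605 V
Max error = 1.2061 mV

1.2061 mV


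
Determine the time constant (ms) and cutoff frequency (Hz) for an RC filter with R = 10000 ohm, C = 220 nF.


Time constant: tau = R * C.
tau = 10000 * 2.20e-07 = 0.0022 s
tau = 2.2 ms
Cutoff frequency: fc = 1 / (2*pi*R*C).
fc = 1 / (2*pi*0.0022) = 72.34 Hz

tau = 2.2 ms, fc = 72.34 Hz


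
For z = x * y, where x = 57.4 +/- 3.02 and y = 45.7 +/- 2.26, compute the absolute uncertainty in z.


For a product z = x*y, the relative uncertainty is:
uz/z = sqrt((ux/x)^2 + (uy/y)^2)
Relative uncertainties: ux/x = 3.02/57.4 = 0.052613
uy/y = 2.26/45.7 = 0.049453
z = 57.4 * 45.7 = 2623.2
uz = 2623.2 * sqrt(0.052613^2 + 0.049453^2) = 189.41

189.41


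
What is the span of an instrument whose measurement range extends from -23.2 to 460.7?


Span = upper range - lower range.
Span = 460.7 - (-23.2)
Span = 483.9

483.9


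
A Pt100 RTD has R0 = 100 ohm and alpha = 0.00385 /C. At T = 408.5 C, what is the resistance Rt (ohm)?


The RTD equation: Rt = R0 * (1 + alpha * T).
Rt = 100 * (1 + 0.00385 * 408.5)
Rt = 100 * (1 + 1.572725)
Rt = 100 * 2.572725
Rt = 257.273 ohm

257.273 ohm


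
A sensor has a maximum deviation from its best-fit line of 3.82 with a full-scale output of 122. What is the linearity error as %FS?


Linearity error = (max deviation / full scale) * 100%.
Linearity = (3.82 / 122) * 100
Linearity = 3.131 %FS

3.131 %FS


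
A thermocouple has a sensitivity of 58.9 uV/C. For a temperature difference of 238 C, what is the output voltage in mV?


The thermocouple output V = sensitivity * dT.
V = 58.9 uV/C * 238 C
V = 14018.2 uV
V = 14.018 mV

14.018 mV


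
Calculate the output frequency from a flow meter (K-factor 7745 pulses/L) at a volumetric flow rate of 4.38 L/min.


Frequency = K * Q / 60 (converting L/min to L/s).
f = 7745 * 4.38 / 60
f = 33923.1 / 60
f = 565.38 Hz

565.38 Hz


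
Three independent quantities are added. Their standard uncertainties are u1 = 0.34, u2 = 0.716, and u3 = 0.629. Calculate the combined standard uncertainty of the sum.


For a sum of independent quantities, uc = sqrt(u1^2 + u2^2 + u3^2).
uc = sqrt(0.34^2 + 0.716^2 + 0.629^2)
uc = sqrt(0.1156 + 0.512656 + 0.395641)
uc = 1.0119

1.0119


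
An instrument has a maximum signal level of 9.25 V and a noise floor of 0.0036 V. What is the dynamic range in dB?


Dynamic range = 20 * log10(Vmax / Vnoise).
DR = 20 * log10(9.25 / 0.0036)
DR = 20 * log10(2569.44)
DR = 68.2 dB

68.2 dB


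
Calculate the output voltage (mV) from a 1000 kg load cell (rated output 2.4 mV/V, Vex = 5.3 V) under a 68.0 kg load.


Vout = rated_output * Vex * (load / capacity).
Vout = 2.4 * 5.3 * (68.0 / 1000)
Vout = 2.4 * 5.3 * 0.068
Vout = 0.865 mV

0.865 mV


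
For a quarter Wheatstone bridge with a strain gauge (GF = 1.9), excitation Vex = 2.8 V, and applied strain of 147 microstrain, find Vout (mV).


Quarter bridge output: Vout = (GF * epsilon * Vex) / 4.
Vout = (1.9 * 147e-6 * 2.8) / 4
Vout = 0.00078204 / 4 V
Vout = 0.00019551 V = 0.1955 mV

0.1955 mV


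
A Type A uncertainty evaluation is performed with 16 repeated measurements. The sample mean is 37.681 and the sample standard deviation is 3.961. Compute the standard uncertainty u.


The standard uncertainty for Type A evaluation is u = s / sqrt(n).
u = 3.961 / sqrt(16)
u = 3.961 / 4.0
u = 0.9902

0.9902


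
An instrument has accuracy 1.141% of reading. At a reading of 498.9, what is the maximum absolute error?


Absolute error = (accuracy% / 100) * reading.
Error = (1.141 / 100) * 498.9
Error = 0.01141 * 498.9
Error = 5.6924

5.6924


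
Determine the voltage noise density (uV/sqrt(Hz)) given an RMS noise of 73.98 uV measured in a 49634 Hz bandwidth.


Noise spectral density = Vrms / sqrt(BW).
NSD = 73.98 / sqrt(49634)
NSD = 73.98 / 222.7869
NSD = 0.3321 uV/sqrt(Hz)

0.3321 uV/sqrt(Hz)


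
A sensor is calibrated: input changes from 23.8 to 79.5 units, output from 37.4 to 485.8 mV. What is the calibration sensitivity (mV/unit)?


Sensitivity = (y2 - y1) / (x2 - x1).
S = (485.8 - 37.4) / (79.5 - 23.8)
S = 448.4 / 55.7
S = 8.0503 mV/unit

8.0503 mV/unit


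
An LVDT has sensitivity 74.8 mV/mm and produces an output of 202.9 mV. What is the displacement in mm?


Displacement = Vout / sensitivity.
d = 202.9 / 74.8
d = 2.713 mm

2.713 mm


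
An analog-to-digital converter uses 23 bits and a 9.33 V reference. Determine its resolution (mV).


The resolution (LSB) of an ADC is Vref / 2^n.
LSB = 9.33 / 2^23
LSB = 9.33 / 8388608
LSB = 1.11e-06 V = 0.00111222 mV

0.00111222 mV


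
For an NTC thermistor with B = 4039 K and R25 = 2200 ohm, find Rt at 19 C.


NTC thermistor equation: Rt = R25 * exp(B * (1/T - 1/T25)).
T in Kelvin: 292.15 K, T25 = 298.15 K
1/T - 1/T25 = 1/292.15 - 1/298.15 = 6.888e-05
B * (1/T - 1/T25) = 4039 * 6.888e-05 = 0.2782
Rt = 2200 * exp(0.2782) = 2905.7 ohm

2905.7 ohm


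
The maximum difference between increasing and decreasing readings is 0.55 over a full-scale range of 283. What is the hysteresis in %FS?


Hysteresis = (max difference / full scale) * 100%.
H = (0.55 / 283) * 100
H = 0.194 %FS

0.194 %FS


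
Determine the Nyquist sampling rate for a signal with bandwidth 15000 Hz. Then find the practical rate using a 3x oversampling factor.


By Nyquist theorem, fs_min = 2 * fmax.
fs_min = 2 * 15000 = 30000 Hz
Practical rate = 3 * fs_min = 3 * 30000 = 90000 Hz

fs_min = 30000 Hz, fs_practical = 90000 Hz


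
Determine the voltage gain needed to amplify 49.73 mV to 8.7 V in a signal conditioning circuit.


Gain = Vout / Vin (converting to same units).
G = 8.7 V / 49.73 mV
G = 8700.0 mV / 49.73 mV
G = 174.94

174.94


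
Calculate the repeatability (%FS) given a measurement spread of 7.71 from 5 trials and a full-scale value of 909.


Repeatability = (spread / full scale) * 100%.
R = (7.71 / 909) * 100
R = 0.848 %FS

0.848 %FS


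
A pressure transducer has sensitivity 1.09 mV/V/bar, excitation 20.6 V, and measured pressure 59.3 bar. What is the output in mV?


Output = sensitivity * Vex * P.
Vout = 1.09 * 20.6 * 59.3
Vout = 22.454 * 59.3
Vout = 1331.52 mV

1331.52 mV


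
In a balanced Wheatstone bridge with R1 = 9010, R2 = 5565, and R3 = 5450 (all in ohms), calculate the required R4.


At balance: R1*R4 = R2*R3, so R4 = R2*R3/R1.
R4 = 5565 * 5450 / 9010
R4 = 30329250 / 9010
R4 = 3366.18 ohm

3366.18 ohm


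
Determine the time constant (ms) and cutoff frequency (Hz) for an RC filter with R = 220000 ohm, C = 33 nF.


Time constant: tau = R * C.
tau = 220000 * 3.30e-08 = 0.00726 s
tau = 7.26 ms
Cutoff frequency: fc = 1 / (2*pi*R*C).
fc = 1 / (2*pi*0.00726) = 21.92 Hz

tau = 7.26 ms, fc = 21.92 Hz


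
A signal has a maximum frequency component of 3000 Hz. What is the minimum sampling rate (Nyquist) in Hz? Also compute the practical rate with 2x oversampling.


By Nyquist theorem, fs_min = 2 * fmax.
fs_min = 2 * 3000 = 6000 Hz
Practical rate = 2 * fs_min = 2 * 6000 = 12000 Hz

fs_min = 6000 Hz, fs_practical = 12000 Hz


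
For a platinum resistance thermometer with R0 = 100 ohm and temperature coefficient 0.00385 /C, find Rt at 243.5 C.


The RTD equation: Rt = R0 * (1 + alpha * T).
Rt = 100 * (1 + 0.00385 * 243.5)
Rt = 100 * (1 + 0.937475)
Rt = 100 * 1.937475
Rt = 193.748 ohm

193.748 ohm


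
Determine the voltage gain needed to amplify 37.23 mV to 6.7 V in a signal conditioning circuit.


Gain = Vout / Vin (converting to same units).
G = 6.7 V / 37.23 mV
G = 6700.0 mV / 37.23 mV
G = 179.96

179.96


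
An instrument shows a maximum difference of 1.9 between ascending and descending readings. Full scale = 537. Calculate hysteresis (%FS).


Hysteresis = (max difference / full scale) * 100%.
H = (1.9 / 537) * 100
H = 0.354 %FS

0.354 %FS


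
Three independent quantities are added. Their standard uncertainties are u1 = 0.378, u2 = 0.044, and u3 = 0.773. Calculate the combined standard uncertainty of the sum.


For a sum of independent quantities, uc = sqrt(u1^2 + u2^2 + u3^2).
uc = sqrt(0.378^2 + 0.044^2 + 0.773^2)
uc = sqrt(0.142884 + 0.001936 + 0.597529)
uc = 0.8616

0.8616


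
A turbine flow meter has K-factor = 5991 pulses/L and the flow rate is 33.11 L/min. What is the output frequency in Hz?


Frequency = K * Q / 60 (converting L/min to L/s).
f = 5991 * 33.11 / 60
f = 198362.01 / 60
f = 3306.03 Hz

3306.03 Hz


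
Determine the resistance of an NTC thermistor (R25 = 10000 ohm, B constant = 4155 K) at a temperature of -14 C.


NTC thermistor equation: Rt = R25 * exp(B * (1/T - 1/T25)).
T in Kelvin: 259.15 K, T25 = 298.15 K
1/T - 1/T25 = 1/259.15 - 1/298.15 = 0.00050475
B * (1/T - 1/T25) = 4155 * 0.00050475 = 2.0972
Rt = 10000 * exp(2.0972) = 81437.2 ohm

81437.2 ohm


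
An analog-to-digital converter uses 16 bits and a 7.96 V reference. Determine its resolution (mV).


The resolution (LSB) of an ADC is Vref / 2^n.
LSB = 7.96 / 2^16
LSB = 7.96 / 65536
LSB = 0.00012146 V = 0.12145996 mV

0.12145996 mV


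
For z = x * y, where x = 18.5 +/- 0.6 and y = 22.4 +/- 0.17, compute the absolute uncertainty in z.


For a product z = x*y, the relative uncertainty is:
uz/z = sqrt((ux/x)^2 + (uy/y)^2)
Relative uncertainties: ux/x = 0.6/18.5 = 0.032432
uy/y = 0.17/22.4 = 0.007589
z = 18.5 * 22.4 = 414.4
uz = 414.4 * sqrt(0.032432^2 + 0.007589^2) = 13.803

13.803


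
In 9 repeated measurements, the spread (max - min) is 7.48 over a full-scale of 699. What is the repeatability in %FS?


Repeatability = (spread / full scale) * 100%.
R = (7.48 / 699) * 100
R = 1.07 %FS

1.07 %FS


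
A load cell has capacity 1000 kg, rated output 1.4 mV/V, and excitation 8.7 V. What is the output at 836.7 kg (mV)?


Vout = rated_output * Vex * (load / capacity).
Vout = 1.4 * 8.7 * (836.7 / 1000)
Vout = 1.4 * 8.7 * 0.8367
Vout = 10.191 mV

10.191 mV


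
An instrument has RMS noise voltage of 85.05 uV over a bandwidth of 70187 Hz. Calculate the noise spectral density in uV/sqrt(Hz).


Noise spectral density = Vrms / sqrt(BW).
NSD = 85.05 / sqrt(70187)
NSD = 85.05 / 264.9283
NSD = 0.321 uV/sqrt(Hz)

0.321 uV/sqrt(Hz)


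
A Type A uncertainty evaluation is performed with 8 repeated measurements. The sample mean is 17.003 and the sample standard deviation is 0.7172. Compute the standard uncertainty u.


The standard uncertainty for Type A evaluation is u = s / sqrt(n).
u = 0.7172 / sqrt(8)
u = 0.7172 / 2.8284
u = 0.2536

0.2536


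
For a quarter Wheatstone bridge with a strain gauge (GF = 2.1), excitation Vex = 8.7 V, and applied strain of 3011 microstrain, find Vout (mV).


Quarter bridge output: Vout = (GF * epsilon * Vex) / 4.
Vout = (2.1 * 3011e-6 * 8.7) / 4
Vout = 0.05501097 / 4 V
Vout = 0.01375274 V = 13.7527 mV

13.7527 mV


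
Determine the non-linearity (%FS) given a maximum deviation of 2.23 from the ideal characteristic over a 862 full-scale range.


Linearity error = (max deviation / full scale) * 100%.
Linearity = (2.23 / 862) * 100
Linearity = 0.259 %FS

0.259 %FS


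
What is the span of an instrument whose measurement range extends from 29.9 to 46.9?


Span = upper range - lower range.
Span = 46.9 - (29.9)
Span = 17.0

17.0


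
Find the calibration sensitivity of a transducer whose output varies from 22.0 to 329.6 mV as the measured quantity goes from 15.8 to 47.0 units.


Sensitivity = (y2 - y1) / (x2 - x1).
S = (329.6 - 22.0) / (47.0 - 15.8)
S = 307.6 / 31.2
S = 9.859 mV/unit

9.859 mV/unit


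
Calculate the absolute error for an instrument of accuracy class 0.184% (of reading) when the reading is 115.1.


Absolute error = (accuracy% / 100) * reading.
Error = (0.184 / 100) * 115.1
Error = 0.00184 * 115.1
Error = 0.2118

0.2118


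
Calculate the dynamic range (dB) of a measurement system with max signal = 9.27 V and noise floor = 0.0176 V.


Dynamic range = 20 * log10(Vmax / Vnoise).
DR = 20 * log10(9.27 / 0.0176)
DR = 20 * log10(526.7)
DR = 54.43 dB

54.43 dB


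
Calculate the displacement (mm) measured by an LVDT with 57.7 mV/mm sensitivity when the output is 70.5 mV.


Displacement = Vout / sensitivity.
d = 70.5 / 57.7
d = 1.222 mm

1.222 mm


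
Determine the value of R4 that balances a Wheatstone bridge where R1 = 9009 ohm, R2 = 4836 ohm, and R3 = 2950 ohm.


At balance: R1*R4 = R2*R3, so R4 = R2*R3/R1.
R4 = 4836 * 2950 / 9009
R4 = 14266200 / 9009
R4 = 1583.55 ohm

1583.55 ohm


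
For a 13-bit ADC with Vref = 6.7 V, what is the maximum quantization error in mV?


The maximum quantization error is +/- LSB/2.
LSB = Vref / 2^n = 6.7 / 8192 = 0.00081787 V
Max error = LSB / 2 = 0.00081787 / 2 = 0.00040894 V
Max error = 0.4089 mV

0.4089 mV


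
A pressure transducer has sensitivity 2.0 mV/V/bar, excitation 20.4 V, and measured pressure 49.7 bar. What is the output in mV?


Output = sensitivity * Vex * P.
Vout = 2.0 * 20.4 * 49.7
Vout = 40.8 * 49.7
Vout = 2027.76 mV

2027.76 mV


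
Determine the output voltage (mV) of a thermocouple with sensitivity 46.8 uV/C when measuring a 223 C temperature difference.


The thermocouple output V = sensitivity * dT.
V = 46.8 uV/C * 223 C
V = 10436.4 uV
V = 10.436 mV

10.436 mV


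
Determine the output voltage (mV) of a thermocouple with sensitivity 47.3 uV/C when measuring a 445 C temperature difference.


The thermocouple output V = sensitivity * dT.
V = 47.3 uV/C * 445 C
V = 21048.5 uV
V = 21.049 mV

21.049 mV


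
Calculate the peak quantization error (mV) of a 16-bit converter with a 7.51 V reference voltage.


The maximum quantization error is +/- LSB/2.
LSB = Vref / 2^n = 7.51 / 65536 = 0.00011459 V
Max error = LSB / 2 = 0.00011459 / 2 = 5.73e-05 V
Max error = 0.0573 mV

0.0573 mV


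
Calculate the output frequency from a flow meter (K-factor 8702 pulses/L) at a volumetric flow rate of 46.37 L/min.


Frequency = K * Q / 60 (converting L/min to L/s).
f = 8702 * 46.37 / 60
f = 403511.74 / 60
f = 6725.2 Hz

6725.2 Hz


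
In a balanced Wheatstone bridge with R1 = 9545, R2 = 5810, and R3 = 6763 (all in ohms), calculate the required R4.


At balance: R1*R4 = R2*R3, so R4 = R2*R3/R1.
R4 = 5810 * 6763 / 9545
R4 = 39293030 / 9545
R4 = 4116.61 ohm

4116.61 ohm


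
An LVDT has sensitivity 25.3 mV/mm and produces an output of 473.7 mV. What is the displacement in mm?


Displacement = Vout / sensitivity.
d = 473.7 / 25.3
d = 18.723 mm

18.723 mm


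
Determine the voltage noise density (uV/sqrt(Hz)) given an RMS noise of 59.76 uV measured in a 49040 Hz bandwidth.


Noise spectral density = Vrms / sqrt(BW).
NSD = 59.76 / sqrt(49040)
NSD = 59.76 / 221.4498
NSD = 0.2699 uV/sqrt(Hz)

0.2699 uV/sqrt(Hz)


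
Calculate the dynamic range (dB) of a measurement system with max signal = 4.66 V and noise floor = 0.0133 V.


Dynamic range = 20 * log10(Vmax / Vnoise).
DR = 20 * log10(4.66 / 0.0133)
DR = 20 * log10(350.38)
DR = 50.89 dB

50.89 dB


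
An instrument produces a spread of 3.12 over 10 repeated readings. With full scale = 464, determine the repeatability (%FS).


Repeatability = (spread / full scale) * 100%.
R = (3.12 / 464) * 100
R = 0.672 %FS

0.672 %FS


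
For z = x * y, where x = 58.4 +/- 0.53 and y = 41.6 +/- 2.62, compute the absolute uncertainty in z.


For a product z = x*y, the relative uncertainty is:
uz/z = sqrt((ux/x)^2 + (uy/y)^2)
Relative uncertainties: ux/x = 0.53/58.4 = 0.009075
uy/y = 2.62/41.6 = 0.062981
z = 58.4 * 41.6 = 2429.4
uz = 2429.4 * sqrt(0.009075^2 + 0.062981^2) = 154.588

154.588


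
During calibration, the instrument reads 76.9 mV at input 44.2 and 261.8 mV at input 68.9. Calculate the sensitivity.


Sensitivity = (y2 - y1) / (x2 - x1).
S = (261.8 - 76.9) / (68.9 - 44.2)
S = 184.9 / 24.7
S = 7.4858 mV/unit

7.4858 mV/unit


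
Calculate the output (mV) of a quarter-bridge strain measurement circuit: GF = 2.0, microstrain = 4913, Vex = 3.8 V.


Quarter bridge output: Vout = (GF * epsilon * Vex) / 4.
Vout = (2.0 * 4913e-6 * 3.8) / 4
Vout = 0.0373388 / 4 V
Vout = 0.0093347 V = 9.3347 mV

9.3347 mV


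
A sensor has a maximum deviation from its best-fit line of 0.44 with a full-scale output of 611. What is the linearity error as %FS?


Linearity error = (max deviation / full scale) * 100%.
Linearity = (0.44 / 611) * 100
Linearity = 0.072 %FS

0.072 %FS


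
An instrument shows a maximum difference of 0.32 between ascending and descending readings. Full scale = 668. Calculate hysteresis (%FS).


Hysteresis = (max difference / full scale) * 100%.
H = (0.32 / 668) * 100
H = 0.048 %FS

0.048 %FS


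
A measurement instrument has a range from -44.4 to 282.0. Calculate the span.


Span = upper range - lower range.
Span = 282.0 - (-44.4)
Span = 326.4

326.4


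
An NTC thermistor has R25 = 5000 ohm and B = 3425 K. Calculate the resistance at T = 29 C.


NTC thermistor equation: Rt = R25 * exp(B * (1/T - 1/T25)).
T in Kelvin: 302.15 K, T25 = 298.15 K
1/T - 1/T25 = 1/302.15 - 1/298.15 = -4.44e-05
B * (1/T - 1/T25) = 3425 * -4.44e-05 = -0.1521
Rt = 5000 * exp(-0.1521) = 4294.6 ohm

4294.6 ohm


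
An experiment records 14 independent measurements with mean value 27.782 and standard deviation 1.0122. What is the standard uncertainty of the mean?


The standard uncertainty for Type A evaluation is u = s / sqrt(n).
u = 1.0122 / sqrt(14)
u = 1.0122 / 3.7417
u = 0.2705

0.2705


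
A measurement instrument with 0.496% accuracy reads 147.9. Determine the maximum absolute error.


Absolute error = (accuracy% / 100) * reading.
Error = (0.496 / 100) * 147.9
Error = 0.00496 * 147.9
Error = 0.7336

0.7336


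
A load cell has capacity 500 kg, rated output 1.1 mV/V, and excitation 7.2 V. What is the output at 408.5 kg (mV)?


Vout = rated_output * Vex * (load / capacity).
Vout = 1.1 * 7.2 * (408.5 / 500)
Vout = 1.1 * 7.2 * 0.817
Vout = 6.471 mV

6.471 mV


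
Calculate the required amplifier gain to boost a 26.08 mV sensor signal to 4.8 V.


Gain = Vout / Vin (converting to same units).
G = 4.8 V / 26.08 mV
G = 4800.0 mV / 26.08 mV
G = 184.05

184.05


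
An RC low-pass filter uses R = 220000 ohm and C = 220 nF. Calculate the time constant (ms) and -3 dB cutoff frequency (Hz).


Time constant: tau = R * C.
tau = 220000 * 2.20e-07 = 0.0484 s
tau = 48.4 ms
Cutoff frequency: fc = 1 / (2*pi*R*C).
fc = 1 / (2*pi*0.0484) = 3.29 Hz

tau = 48.4 ms, fc = 3.29 Hz


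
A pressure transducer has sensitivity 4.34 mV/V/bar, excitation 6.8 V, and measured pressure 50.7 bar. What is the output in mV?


Output = sensitivity * Vex * P.
Vout = 4.34 * 6.8 * 50.7
Vout = 29.512 * 50.7
Vout = 1496.26 mV

1496.26 mV


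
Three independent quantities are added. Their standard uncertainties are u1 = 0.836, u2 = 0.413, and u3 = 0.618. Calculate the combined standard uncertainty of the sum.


For a sum of independent quantities, uc = sqrt(u1^2 + u2^2 + u3^2).
uc = sqrt(0.836^2 + 0.413^2 + 0.618^2)
uc = sqrt(0.698896 + 0.170569 + 0.381924)
uc = 1.1187

1.1187


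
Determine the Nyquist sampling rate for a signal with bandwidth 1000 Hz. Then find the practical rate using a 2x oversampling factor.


By Nyquist theorem, fs_min = 2 * fmax.
fs_min = 2 * 1000 = 2000 Hz
Practical rate = 2 * fs_min = 2 * 2000 = 4000 Hz

fs_min = 2000 Hz, fs_practical = 4000 Hz


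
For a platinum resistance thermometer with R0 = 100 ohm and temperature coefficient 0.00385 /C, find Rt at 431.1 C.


The RTD equation: Rt = R0 * (1 + alpha * T).
Rt = 100 * (1 + 0.00385 * 431.1)
Rt = 100 * (1 + 1.659735)
Rt = 100 * 2.659735
Rt = 265.974 ohm

265.974 ohm


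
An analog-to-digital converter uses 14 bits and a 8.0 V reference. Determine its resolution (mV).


The resolution (LSB) of an ADC is Vref / 2^n.
LSB = 8.0 / 2^14
LSB = 8.0 / 16384
LSB = 0.00048828 V = 0.48828125 mV

0.48828125 mV


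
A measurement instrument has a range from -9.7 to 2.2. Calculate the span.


Span = upper range - lower range.
Span = 2.2 - (-9.7)
Span = 11.9

11.9


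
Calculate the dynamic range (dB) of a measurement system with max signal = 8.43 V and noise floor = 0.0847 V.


Dynamic range = 20 * log10(Vmax / Vnoise).
DR = 20 * log10(8.43 / 0.0847)
DR = 20 * log10(99.53)
DR = 39.96 dB

39.96 dB


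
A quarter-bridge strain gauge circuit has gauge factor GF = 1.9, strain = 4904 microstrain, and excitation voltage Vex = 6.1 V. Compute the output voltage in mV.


Quarter bridge output: Vout = (GF * epsilon * Vex) / 4.
Vout = (1.9 * 4904e-6 * 6.1) / 4
Vout = 0.05683736 / 4 V
Vout = 0.01420934 V = 14.2093 mV

14.2093 mV


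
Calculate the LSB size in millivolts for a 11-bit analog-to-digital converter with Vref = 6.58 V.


The resolution (LSB) of an ADC is Vref / 2^n.
LSB = 6.58 / 2^11
LSB = 6.58 / 2048
LSB = 0.00321289 V = 3.21289062 mV

3.21289062 mV


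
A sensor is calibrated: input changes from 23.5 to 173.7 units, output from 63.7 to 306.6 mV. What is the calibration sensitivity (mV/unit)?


Sensitivity = (y2 - y1) / (x2 - x1).
S = (306.6 - 63.7) / (173.7 - 23.5)
S = 242.9 / 150.2
S = 1.6172 mV/unit

1.6172 mV/unit


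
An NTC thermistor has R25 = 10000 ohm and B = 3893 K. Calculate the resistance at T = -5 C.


NTC thermistor equation: Rt = R25 * exp(B * (1/T - 1/T25)).
T in Kelvin: 268.15 K, T25 = 298.15 K
1/T - 1/T25 = 1/268.15 - 1/298.15 = 0.00037524
B * (1/T - 1/T25) = 3893 * 0.00037524 = 1.4608
Rt = 10000 * exp(1.4608) = 43094.4 ohm

43094.4 ohm


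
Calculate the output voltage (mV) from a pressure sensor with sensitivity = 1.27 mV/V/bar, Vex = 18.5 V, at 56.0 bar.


Output = sensitivity * Vex * P.
Vout = 1.27 * 18.5 * 56.0
Vout = 23.495 * 56.0
Vout = 1315.72 mV

1315.72 mV


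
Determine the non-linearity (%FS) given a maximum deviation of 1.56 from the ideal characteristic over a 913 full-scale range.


Linearity error = (max deviation / full scale) * 100%.
Linearity = (1.56 / 913) * 100
Linearity = 0.171 %FS

0.171 %FS


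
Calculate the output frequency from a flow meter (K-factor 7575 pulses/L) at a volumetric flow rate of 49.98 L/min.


Frequency = K * Q / 60 (converting L/min to L/s).
f = 7575 * 49.98 / 60
f = 378598.5 / 60
f = 6309.98 Hz

6309.98 Hz


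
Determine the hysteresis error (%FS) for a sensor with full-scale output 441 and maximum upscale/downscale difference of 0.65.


Hysteresis = (max difference / full scale) * 100%.
H = (0.65 / 441) * 100
H = 0.147 %FS

0.147 %FS


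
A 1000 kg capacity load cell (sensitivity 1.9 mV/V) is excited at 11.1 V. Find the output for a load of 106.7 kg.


Vout = rated_output * Vex * (load / capacity).
Vout = 1.9 * 11.1 * (106.7 / 1000)
Vout = 1.9 * 11.1 * 0.1067
Vout = 2.25 mV

2.25 mV


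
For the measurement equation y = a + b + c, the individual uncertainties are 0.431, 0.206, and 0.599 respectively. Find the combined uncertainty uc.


For a sum of independent quantities, uc = sqrt(u1^2 + u2^2 + u3^2).
uc = sqrt(0.431^2 + 0.206^2 + 0.599^2)
uc = sqrt(0.185761 + 0.042436 + 0.358801)
uc = 0.7662

0.7662


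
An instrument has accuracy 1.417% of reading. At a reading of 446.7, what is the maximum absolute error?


Absolute error = (accuracy% / 100) * reading.
Error = (1.417 / 100) * 446.7
Error = 0.01417 * 446.7
Error = 6.3297

6.3297


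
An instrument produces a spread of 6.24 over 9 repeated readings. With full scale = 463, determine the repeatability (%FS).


Repeatability = (spread / full scale) * 100%.
R = (6.24 / 463) * 100
R = 1.348 %FS

1.348 %FS


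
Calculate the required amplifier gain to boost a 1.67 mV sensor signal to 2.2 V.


Gain = Vout / Vin (converting to same units).
G = 2.2 V / 1.67 mV
G = 2200.0 mV / 1.67 mV
G = 1317.37

1317.37


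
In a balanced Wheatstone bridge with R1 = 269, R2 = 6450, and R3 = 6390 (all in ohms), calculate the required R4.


At balance: R1*R4 = R2*R3, so R4 = R2*R3/R1.
R4 = 6450 * 6390 / 269
R4 = 41215500 / 269
R4 = 153217.47 ohm

153217.47 ohm


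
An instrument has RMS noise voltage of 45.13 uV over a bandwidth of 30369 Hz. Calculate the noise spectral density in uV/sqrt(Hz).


Noise spectral density = Vrms / sqrt(BW).
NSD = 45.13 / sqrt(30369)
NSD = 45.13 / 174.267
NSD = 0.259 uV/sqrt(Hz)

0.259 uV/sqrt(Hz)


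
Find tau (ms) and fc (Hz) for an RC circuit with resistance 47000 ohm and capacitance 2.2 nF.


Time constant: tau = R * C.
tau = 47000 * 2.20e-09 = 0.0001034 s
tau = 0.1034 ms
Cutoff frequency: fc = 1 / (2*pi*R*C).
fc = 1 / (2*pi*0.0001034) = 1539.22 Hz

tau = 0.1034 ms, fc = 1539.22 Hz


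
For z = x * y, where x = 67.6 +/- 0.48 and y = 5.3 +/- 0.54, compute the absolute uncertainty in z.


For a product z = x*y, the relative uncertainty is:
uz/z = sqrt((ux/x)^2 + (uy/y)^2)
Relative uncertainties: ux/x = 0.48/67.6 = 0.007101
uy/y = 0.54/5.3 = 0.101887
z = 67.6 * 5.3 = 358.3
uz = 358.3 * sqrt(0.007101^2 + 0.101887^2) = 36.593

36.593


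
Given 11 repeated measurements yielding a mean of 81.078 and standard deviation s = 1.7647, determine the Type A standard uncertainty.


The standard uncertainty for Type A evaluation is u = s / sqrt(n).
u = 1.7647 / sqrt(11)
u = 1.7647 / 3.3166
u = 0.5321

0.5321


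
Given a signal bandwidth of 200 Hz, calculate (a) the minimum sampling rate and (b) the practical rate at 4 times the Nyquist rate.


By Nyquist theorem, fs_min = 2 * fmax.
fs_min = 2 * 200 = 400 Hz
Practical rate = 4 * fs_min = 4 * 400 = 1600 Hz

fs_min = 400 Hz, fs_practical = 1600 Hz


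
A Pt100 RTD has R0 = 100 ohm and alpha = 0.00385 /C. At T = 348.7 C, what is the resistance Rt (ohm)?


The RTD equation: Rt = R0 * (1 + alpha * T).
Rt = 100 * (1 + 0.00385 * 348.7)
Rt = 100 * (1 + 1.342495)
Rt = 100 * 2.342495
Rt = 234.25 ohm

234.25 ohm


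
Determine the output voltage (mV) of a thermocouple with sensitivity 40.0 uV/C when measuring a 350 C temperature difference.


The thermocouple output V = sensitivity * dT.
V = 40.0 uV/C * 350 C
V = 14000.0 uV
V = 14.0 mV

14.0 mV


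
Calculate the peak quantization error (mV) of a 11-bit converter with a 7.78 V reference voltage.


The maximum quantization error is +/- LSB/2.
LSB = Vref / 2^n = 7.78 / 2048 = 0.00379883 V
Max error = LSB / 2 = 0.00379883 / 2 = 0.00189941 V
Max error = 1.8994 mV

1.8994 mV


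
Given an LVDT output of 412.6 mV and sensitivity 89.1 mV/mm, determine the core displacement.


Displacement = Vout / sensitivity.
d = 412.6 / 89.1
d = 4.631 mm

4.631 mm


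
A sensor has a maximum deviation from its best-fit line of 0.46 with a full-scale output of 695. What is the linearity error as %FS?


Linearity error = (max deviation / full scale) * 100%.
Linearity = (0.46 / 695) * 100
Linearity = 0.066 %FS

0.066 %FS


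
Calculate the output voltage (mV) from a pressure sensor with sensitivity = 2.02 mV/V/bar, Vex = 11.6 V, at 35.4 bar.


Output = sensitivity * Vex * P.
Vout = 2.02 * 11.6 * 35.4
Vout = 23.432 * 35.4
Vout = 829.49 mV

829.49 mV


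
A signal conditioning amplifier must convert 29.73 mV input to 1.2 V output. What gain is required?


Gain = Vout / Vin (converting to same units).
G = 1.2 V / 29.73 mV
G = 1200.0 mV / 29.73 mV
G = 40.36

40.36


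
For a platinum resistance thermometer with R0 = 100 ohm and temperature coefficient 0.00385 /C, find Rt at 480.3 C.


The RTD equation: Rt = R0 * (1 + alpha * T).
Rt = 100 * (1 + 0.00385 * 480.3)
Rt = 100 * (1 + 1.849155)
Rt = 100 * 2.849155
Rt = 284.916 ohm

284.916 ohm


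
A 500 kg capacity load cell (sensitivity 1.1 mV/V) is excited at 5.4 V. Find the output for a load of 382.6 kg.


Vout = rated_output * Vex * (load / capacity).
Vout = 1.1 * 5.4 * (382.6 / 500)
Vout = 1.1 * 5.4 * 0.7652
Vout = 4.545 mV

4.545 mV


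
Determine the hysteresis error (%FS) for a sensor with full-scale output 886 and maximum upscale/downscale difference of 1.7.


Hysteresis = (max difference / full scale) * 100%.
H = (1.7 / 886) * 100
H = 0.192 %FS

0.192 %FS


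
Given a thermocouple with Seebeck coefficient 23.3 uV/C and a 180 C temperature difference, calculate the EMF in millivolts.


The thermocouple output V = sensitivity * dT.
V = 23.3 uV/C * 180 C
V = 4194.0 uV
V = 4.194 mV

4.194 mV


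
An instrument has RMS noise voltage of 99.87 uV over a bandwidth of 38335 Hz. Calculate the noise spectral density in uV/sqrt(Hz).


Noise spectral density = Vrms / sqrt(BW).
NSD = 99.87 / sqrt(38335)
NSD = 99.87 / 195.7933
NSD = 0.5101 uV/sqrt(Hz)

0.5101 uV/sqrt(Hz)


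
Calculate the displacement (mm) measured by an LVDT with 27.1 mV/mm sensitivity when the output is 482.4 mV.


Displacement = Vout / sensitivity.
d = 482.4 / 27.1
d = 17.801 mm

17.801 mm


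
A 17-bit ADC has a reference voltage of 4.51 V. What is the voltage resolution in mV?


The resolution (LSB) of an ADC is Vref / 2^n.
LSB = 4.51 / 2^17
LSB = 4.51 / 131072
LSB = 3.441e-05 V = 0.03440857 mV

0.03440857 mV


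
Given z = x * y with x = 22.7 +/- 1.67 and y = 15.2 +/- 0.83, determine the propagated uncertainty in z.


For a product z = x*y, the relative uncertainty is:
uz/z = sqrt((ux/x)^2 + (uy/y)^2)
Relative uncertainties: ux/x = 1.67/22.7 = 0.073568
uy/y = 0.83/15.2 = 0.054605
z = 22.7 * 15.2 = 345.0
uz = 345.0 * sqrt(0.073568^2 + 0.054605^2) = 31.612

31.612


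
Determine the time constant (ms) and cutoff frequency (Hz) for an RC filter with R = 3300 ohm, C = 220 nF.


Time constant: tau = R * C.
tau = 3300 * 2.20e-07 = 0.000726 s
tau = 0.726 ms
Cutoff frequency: fc = 1 / (2*pi*R*C).
fc = 1 / (2*pi*0.000726) = 219.22 Hz

tau = 0.726 ms, fc = 219.22 Hz


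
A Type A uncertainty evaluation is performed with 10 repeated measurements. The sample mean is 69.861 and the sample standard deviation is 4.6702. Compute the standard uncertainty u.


The standard uncertainty for Type A evaluation is u = s / sqrt(n).
u = 4.6702 / sqrt(10)
u = 4.6702 / 3.1623
u = 1.4768

1.4768


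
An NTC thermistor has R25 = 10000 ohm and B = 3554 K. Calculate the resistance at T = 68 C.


NTC thermistor equation: Rt = R25 * exp(B * (1/T - 1/T25)).
T in Kelvin: 341.15 K, T25 = 298.15 K
1/T - 1/T25 = 1/341.15 - 1/298.15 = -0.00042275
B * (1/T - 1/T25) = 3554 * -0.00042275 = -1.5025
Rt = 10000 * exp(-1.5025) = 2225.8 ohm

2225.8 ohm


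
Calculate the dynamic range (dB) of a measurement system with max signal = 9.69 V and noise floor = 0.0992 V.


Dynamic range = 20 * log10(Vmax / Vnoise).
DR = 20 * log10(9.69 / 0.0992)
DR = 20 * log10(97.68)
DR = 39.8 dB

39.8 dB


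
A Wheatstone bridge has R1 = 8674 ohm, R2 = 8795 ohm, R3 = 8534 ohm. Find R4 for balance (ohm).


At balance: R1*R4 = R2*R3, so R4 = R2*R3/R1.
R4 = 8795 * 8534 / 8674
R4 = 75056530 / 8674
R4 = 8653.05 ohm

8653.05 ohm


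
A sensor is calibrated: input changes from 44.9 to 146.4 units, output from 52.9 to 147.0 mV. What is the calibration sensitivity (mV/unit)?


Sensitivity = (y2 - y1) / (x2 - x1).
S = (147.0 - 52.9) / (146.4 - 44.9)
S = 94.1 / 101.5
S = 0.9271 mV/unit

0.9271 mV/unit


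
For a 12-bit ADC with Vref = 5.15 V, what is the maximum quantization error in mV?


The maximum quantization error is +/- LSB/2.
LSB = Vref / 2^n = 5.15 / 4096 = 0.00125732 V
Max error = LSB / 2 = 0.00125732 / 2 = 0.00062866 V
Max error = 0.6287 mV

0.6287 mV


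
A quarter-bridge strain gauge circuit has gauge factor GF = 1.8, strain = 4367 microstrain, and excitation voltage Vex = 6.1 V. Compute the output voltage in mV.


Quarter bridge output: Vout = (GF * epsilon * Vex) / 4.
Vout = (1.8 * 4367e-6 * 6.1) / 4
Vout = 0.04794966 / 4 V
Vout = 0.01198741 V = 11.9874 mV

11.9874 mV


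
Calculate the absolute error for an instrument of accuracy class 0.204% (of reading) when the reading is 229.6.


Absolute error = (accuracy% / 100) * reading.
Error = (0.204 / 100) * 229.6
Error = 0.00204 * 229.6
Error = 0.4684

0.4684


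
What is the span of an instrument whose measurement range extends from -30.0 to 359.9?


Span = upper range - lower range.
Span = 359.9 - (-30.0)
Span = 389.9

389.9


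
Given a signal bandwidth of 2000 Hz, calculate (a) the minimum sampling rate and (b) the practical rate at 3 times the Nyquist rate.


By Nyquist theorem, fs_min = 2 * fmax.
fs_min = 2 * 2000 = 4000 Hz
Practical rate = 3 * fs_min = 3 * 4000 = 12000 Hz

fs_min = 4000 Hz, fs_practical = 12000 Hz


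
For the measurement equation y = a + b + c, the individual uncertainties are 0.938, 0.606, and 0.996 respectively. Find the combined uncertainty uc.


For a sum of independent quantities, uc = sqrt(u1^2 + u2^2 + u3^2).
uc = sqrt(0.938^2 + 0.606^2 + 0.996^2)
uc = sqrt(0.879844 + 0.367236 + 0.992016)
uc = 1.4964

1.4964


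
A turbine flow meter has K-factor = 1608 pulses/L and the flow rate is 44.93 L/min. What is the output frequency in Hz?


Frequency = K * Q / 60 (converting L/min to L/s).
f = 1608 * 44.93 / 60
f = 72247.44 / 60
f = 1204.12 Hz

1204.12 Hz


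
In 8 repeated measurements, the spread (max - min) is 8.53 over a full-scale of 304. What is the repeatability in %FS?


Repeatability = (spread / full scale) * 100%.
R = (8.53 / 304) * 100
R = 2.806 %FS

2.806 %FS


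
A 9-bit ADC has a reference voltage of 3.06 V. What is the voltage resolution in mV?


The resolution (LSB) of an ADC is Vref / 2^n.
LSB = 3.06 / 2^9
LSB = 3.06 / 512
LSB = 0.00597656 V = 5.9765625 mV

5.9765625 mV


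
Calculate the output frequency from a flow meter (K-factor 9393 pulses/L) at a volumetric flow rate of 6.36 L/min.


Frequency = K * Q / 60 (converting L/min to L/s).
f = 9393 * 6.36 / 60
f = 59739.48 / 60
f = 995.66 Hz

995.66 Hz
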